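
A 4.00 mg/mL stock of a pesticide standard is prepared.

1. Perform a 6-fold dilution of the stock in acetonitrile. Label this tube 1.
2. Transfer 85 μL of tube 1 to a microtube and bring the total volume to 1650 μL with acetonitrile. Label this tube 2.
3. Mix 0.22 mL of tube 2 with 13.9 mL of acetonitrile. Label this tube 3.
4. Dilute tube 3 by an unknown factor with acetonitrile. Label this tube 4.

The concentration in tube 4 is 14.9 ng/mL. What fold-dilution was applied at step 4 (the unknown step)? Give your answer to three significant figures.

Step 1: 6-fold → factor 6
Step 2: 85 μL brought to 1650 μL → factor 1650/85 = 19.412
Step 3: 0.22 mL + 13.9 mL = 14.12 mL total → factor 14.12/0.22 = 64.182
Step 4: unknown factor x
Product of known-step factors = 7475.3
Overall factor = 4.00 mg/mL / (14.9 ng/mL) = 2.6846 × 10^5
x = 2.6846 × 10^5 / 7475.3 = 35.9

35.9-fold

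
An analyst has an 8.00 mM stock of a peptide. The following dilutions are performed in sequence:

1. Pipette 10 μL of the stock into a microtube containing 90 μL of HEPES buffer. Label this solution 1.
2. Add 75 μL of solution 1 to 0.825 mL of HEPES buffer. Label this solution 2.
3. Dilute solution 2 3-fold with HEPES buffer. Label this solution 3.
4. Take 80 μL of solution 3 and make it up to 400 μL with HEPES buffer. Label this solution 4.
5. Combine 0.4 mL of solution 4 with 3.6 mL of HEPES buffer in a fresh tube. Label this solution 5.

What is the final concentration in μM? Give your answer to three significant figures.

0.444 μM

Step 1: 10 μL + 90 μL = 100 μL total → factor 100/10 = 10
Step 2: 75 μL + 0.825 mL = 900 μL total → factor 900/75 = 12
Step 3: 3-fold → factor 3
Step 4: 80 μL brought to 400 μL → factor 400/80 = 5
Step 5: 0.4 mL + 3.6 mL = 4 mL total → factor 4/0.4 = 10
Overall dilution factor = 10 × 12 × 3 × 5 × 10 = 18000
Final = 8.00 mM / 18000 = 0.0004444 mM = 0.444 μM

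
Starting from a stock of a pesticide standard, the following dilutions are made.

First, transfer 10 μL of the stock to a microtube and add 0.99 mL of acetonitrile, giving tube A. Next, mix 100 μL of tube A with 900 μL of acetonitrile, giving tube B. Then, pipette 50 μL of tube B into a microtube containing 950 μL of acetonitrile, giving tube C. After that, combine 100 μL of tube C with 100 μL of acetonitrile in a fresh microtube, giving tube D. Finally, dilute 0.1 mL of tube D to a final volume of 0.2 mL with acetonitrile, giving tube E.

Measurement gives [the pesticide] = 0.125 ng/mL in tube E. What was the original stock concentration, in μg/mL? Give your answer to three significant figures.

10.0 μg/mL

Step 1: 10 μL + 0.99 mL = 1000 μL total → factor 1000/10 = 100
Step 2: 100 μL + 900 μL = 1000 μL total → factor 1000/100 = 10
Step 3: 50 μL + 950 μL = 1000 μL total → factor 1000/50 = 20
Step 4: 100 μL + 100 μL = 200 μL total → factor 200/100 = 2
Step 5: 0.1 mL brought to 0.2 mL → factor 0.2/0.1 = 2
Overall dilution factor = 100 × 10 × 20 × 2 × 2 = 80000
Stock = 0.125 ng/mL × 80000 = 1.000 × 10^4 ng/mL = 10.0 μg/mL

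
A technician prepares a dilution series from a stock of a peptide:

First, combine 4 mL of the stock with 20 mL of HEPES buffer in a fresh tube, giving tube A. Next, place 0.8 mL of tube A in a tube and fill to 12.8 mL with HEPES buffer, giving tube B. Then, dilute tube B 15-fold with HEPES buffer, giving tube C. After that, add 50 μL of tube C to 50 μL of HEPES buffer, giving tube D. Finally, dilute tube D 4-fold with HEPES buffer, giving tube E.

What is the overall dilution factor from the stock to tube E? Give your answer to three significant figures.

1.15 × 10^4

Step 1: 4 mL + 20 mL = 24 mL total → factor 24/4 = 6
Step 2: 0.8 mL brought to 12.8 mL → factor 12.8/0.8 = 16
Step 3: 15-fold → factor 15
Step 4: 50 μL + 50 μL = 100 μL total → factor 100/50 = 2
Step 5: 4-fold → factor 4
Overall dilution factor = 6 × 16 × 15 × 2 × 4 = 11520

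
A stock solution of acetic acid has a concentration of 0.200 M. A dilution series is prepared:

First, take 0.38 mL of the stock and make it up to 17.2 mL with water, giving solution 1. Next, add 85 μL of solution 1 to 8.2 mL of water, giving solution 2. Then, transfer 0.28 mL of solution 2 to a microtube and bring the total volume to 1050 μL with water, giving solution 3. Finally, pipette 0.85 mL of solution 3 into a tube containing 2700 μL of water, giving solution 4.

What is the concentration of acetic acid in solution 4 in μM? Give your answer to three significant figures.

2.89 μM

Step 1: 0.38 mL brought to 17.2 mL → factor 17.2/0.38 = 45.263
Step 2: 85 μL + 8.2 mL = 8285 μL total → factor 8285/85 = 97.471
Step 3: 0.28 mL brought to 1050 μL → factor 1.05/0.28 = 3.75
Step 4: 0.85 mL + 2700 μL = 3.55 mL total → factor 3.55/0.85 = 4.1765
Overall dilution factor = 45.263 × 97.471 × 3.75 × 4.1765 = 69097
Final = 0.200 M / 69097 = 2.894 × 10^-6 M = 2.89 μM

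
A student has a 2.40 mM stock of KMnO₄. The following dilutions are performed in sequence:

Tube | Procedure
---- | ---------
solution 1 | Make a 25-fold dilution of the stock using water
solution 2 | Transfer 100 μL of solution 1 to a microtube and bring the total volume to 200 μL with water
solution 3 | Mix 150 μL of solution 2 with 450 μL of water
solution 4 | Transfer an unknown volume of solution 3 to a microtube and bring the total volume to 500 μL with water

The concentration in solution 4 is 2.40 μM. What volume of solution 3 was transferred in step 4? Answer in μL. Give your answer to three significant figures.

Step 1: 25-fold → factor 25
Step 2: 100 μL brought to 200 μL → factor 200/100 = 2
Step 3: 150 μL + 450 μL = 600 μL total → factor 600/150 = 4
Step 4: v brought to 500 μL → factor = 500 μL/v
Product of known-step factors = 200
Overall factor = 2.40 mM / (2.40 μM) = 1000
Step-4 factor = 1000 / 200 = 5
v = 500 μL / 5 = 100 μL

100 μL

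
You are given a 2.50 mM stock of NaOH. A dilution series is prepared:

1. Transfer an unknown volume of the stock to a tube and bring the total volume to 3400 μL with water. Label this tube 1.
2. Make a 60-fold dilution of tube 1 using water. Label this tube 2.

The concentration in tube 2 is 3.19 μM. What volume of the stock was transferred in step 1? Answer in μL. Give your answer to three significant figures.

260 μL

Step 1: v brought to 3400 μL → factor = 3400 μL/v
Step 2: 60-fold → factor 60
Product of known-step factors = 60
Overall factor = 2.50 mM / (3.19 μM) = 783.7
Step-1 factor = 783.7 / 60 = 13.062
v = 3400 μL / 13.062 = 260 μL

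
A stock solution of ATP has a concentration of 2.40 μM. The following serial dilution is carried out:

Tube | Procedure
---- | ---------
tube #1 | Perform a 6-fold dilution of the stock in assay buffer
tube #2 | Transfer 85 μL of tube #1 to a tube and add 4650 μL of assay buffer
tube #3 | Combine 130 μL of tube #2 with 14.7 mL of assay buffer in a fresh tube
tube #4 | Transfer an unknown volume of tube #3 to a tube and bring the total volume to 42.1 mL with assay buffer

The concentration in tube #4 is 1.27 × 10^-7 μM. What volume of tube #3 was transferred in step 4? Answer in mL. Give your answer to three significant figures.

0.0849 mL

Step 1: 6-fold → factor 6
Step 2: 85 μL + 4650 μL = 4735 μL total → factor 4735/85 = 55.706
Step 3: 130 μL + 14.7 mL = 14830 μL total → factor 14830/130 = 114.08
Step 4: v brought to 42.1 mL → factor = 42.1 mL/v
Product of known-step factors = 38129
Overall factor = 2.40 μM / (1.27 × 10^-7 μM) = 1.8898 × 10^7
Step-4 factor = 1.8898 × 10^7 / 38129 = 495.63
v = 42.1 mL / 495.63 = 0.0849 mL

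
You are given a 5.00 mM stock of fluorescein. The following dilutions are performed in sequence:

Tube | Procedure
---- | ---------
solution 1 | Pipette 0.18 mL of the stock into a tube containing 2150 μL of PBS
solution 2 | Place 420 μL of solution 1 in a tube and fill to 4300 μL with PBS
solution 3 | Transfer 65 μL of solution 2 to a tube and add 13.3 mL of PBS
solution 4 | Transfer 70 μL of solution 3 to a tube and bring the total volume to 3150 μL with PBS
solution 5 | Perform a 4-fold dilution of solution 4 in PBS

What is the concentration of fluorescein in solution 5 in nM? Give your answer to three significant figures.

1.02 nM

Step 1: 0.18 mL + 2150 μL = 2.33 mL total → factor 2.33/0.18 = 12.944
Step 2: 420 μL brought to 4300 μL → factor 4300/420 = 10.238
Step 3: 65 μL + 13.3 mL = 13365 μL total → factor 13365/65 = 205.62
Step 4: 70 μL brought to 3150 μL → factor 3150/70 = 45
Step 5: 4-fold → factor 4
Overall dilution factor = 12.944 × 10.238 × 205.62 × 45 × 4 = 4.9049 × 10^6
Final = 5.00 mM / 4.9049 × 10^6 = 1.019 × 10^-6 mM = 1.02 nM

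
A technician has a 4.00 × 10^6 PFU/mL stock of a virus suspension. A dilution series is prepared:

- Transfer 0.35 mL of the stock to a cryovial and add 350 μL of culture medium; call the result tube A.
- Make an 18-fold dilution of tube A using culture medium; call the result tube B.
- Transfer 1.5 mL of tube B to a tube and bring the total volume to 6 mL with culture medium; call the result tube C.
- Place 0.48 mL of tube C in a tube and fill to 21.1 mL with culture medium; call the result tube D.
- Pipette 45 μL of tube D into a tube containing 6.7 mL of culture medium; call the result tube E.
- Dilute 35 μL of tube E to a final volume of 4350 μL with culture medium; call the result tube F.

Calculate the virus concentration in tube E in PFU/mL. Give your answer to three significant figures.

4.22 PFU/mL

Step 1: 0.35 mL + 350 μL = 0.7 mL total → factor 0.7/0.35 = 2
Step 2: 18-fold → factor 18
Step 3: 1.5 mL brought to 6 mL → factor 6/1.5 = 4
Step 4: 0.48 mL brought to 21.1 mL → factor 21.1/0.48 = 43.958
Step 5: 45 μL + 6.7 mL = 6745 μL total → factor 6745/45 = 149.89
Dilution factor through tube E = 2 × 18 × 4 × 43.958 × 149.89 = 9.488 × 10^5
[tube E] = 4.00 × 10^6 PFU/mL / 9.488 × 10^5 = 4.22 PFU/mL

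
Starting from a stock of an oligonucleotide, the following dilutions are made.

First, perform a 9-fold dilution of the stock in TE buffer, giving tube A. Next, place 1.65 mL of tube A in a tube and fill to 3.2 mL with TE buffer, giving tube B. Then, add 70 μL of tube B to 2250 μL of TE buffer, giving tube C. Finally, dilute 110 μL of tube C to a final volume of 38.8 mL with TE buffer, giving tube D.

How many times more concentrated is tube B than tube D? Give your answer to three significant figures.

1.17 × 10^4

Step 1: 9-fold → factor 9
Step 2: 1.65 mL brought to 3.2 mL → factor 3.2/1.65 = 1.9394
Step 3: 70 μL + 2250 μL = 2320 μL total → factor 2320/70 = 33.143
Step 4: 110 μL brought to 38.8 mL → factor 38800/110 = 352.73
Dilution factor to tube B = 17.455; to tube D = 2.0405 × 10^5
[tube B]/[tube D] = (factor to tube D)/(factor to tube B) = 2.0405 × 10^5/17.455 = 1.17 × 10^4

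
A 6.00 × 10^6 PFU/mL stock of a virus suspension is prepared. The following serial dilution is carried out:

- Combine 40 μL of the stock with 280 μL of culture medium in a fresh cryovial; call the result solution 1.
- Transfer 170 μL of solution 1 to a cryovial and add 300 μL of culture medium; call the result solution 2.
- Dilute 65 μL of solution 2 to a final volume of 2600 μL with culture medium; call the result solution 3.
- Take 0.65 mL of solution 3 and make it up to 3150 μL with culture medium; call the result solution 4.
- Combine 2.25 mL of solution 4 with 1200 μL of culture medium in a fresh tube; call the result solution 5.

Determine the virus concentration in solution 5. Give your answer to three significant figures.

913 PFU/mL

Step 1: 40 μL + 280 μL = 320 μL total → factor 320/40 = 8
Step 2: 170 μL + 300 μL = 470 μL total → factor 470/170 = 2.7647
Step 3: 65 μL brought to 2600 μL → factor 2600/65 = 40
Step 4: 0.65 mL brought to 3150 μL → factor 3.15/0.65 = 4.8462
Step 5: 2.25 mL + 1200 μL = 3.45 mL total → factor 3.45/2.25 = 1.5333
Overall dilution factor = 8 × 2.7647 × 40 × 4.8462 × 1.5333 = 6574
Final = 6.00 × 10^6 PFU/mL / 6574 = 913 PFU/mL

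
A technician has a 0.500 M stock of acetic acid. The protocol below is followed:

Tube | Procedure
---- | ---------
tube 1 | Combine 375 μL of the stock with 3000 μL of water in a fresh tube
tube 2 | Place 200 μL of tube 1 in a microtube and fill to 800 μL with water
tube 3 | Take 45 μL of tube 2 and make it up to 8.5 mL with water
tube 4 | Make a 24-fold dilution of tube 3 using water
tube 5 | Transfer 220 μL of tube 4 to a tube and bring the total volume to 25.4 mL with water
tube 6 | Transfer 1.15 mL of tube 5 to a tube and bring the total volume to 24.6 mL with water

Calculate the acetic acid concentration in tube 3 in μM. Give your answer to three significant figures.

73.5 μM

Step 1: 375 μL + 3000 μL = 3375 μL total → factor 3375/375 = 9
Step 2: 200 μL brought to 800 μL → factor 800/200 = 4
Step 3: 45 μL brought to 8.5 mL → factor 8500/45 = 188.89
Dilution factor through tube 3 = 9 × 4 × 188.89 = 6800
[tube 3] = 0.500 M / 6800 = 7.353 × 10^-5 M = 73.5 μM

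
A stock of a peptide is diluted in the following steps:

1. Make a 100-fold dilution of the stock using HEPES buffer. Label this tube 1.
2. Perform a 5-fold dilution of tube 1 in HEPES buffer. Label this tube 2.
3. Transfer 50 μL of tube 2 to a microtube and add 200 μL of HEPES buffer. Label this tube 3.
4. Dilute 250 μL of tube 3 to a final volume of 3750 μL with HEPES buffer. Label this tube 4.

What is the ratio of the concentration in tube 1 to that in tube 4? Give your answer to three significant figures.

375

Step 1: 100-fold → factor 100
Step 2: 5-fold → factor 5
Step 3: 50 μL + 200 μL = 250 μL total → factor 250/50 = 5
Step 4: 250 μL brought to 3750 μL → factor 3750/250 = 15
Dilution factor to tube 1 = 100; to tube 4 = 37500
[tube 1]/[tube 4] = (factor to tube 4)/(factor to tube 1) = 37500/100 = 375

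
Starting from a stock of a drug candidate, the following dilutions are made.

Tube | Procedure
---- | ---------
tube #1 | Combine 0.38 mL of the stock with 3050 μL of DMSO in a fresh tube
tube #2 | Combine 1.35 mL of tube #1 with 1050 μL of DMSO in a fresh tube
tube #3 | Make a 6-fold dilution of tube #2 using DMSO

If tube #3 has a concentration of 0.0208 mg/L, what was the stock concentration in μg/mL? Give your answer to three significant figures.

2.00 μg/mL

Step 1: 0.38 mL + 3050 μL = 3.43 mL total → factor 3.43/0.38 = 9.0263
Step 2: 1.35 mL + 1050 μL = 2.4 mL total → factor 2.4/1.35 = 1.7778
Step 3: 6-fold → factor 6
Overall dilution factor = 9.0263 × 1.7778 × 6 = 96.281
Stock = 0.0208 mg/L × 96.281 = 2.003 mg/L = 2.00 μg/mL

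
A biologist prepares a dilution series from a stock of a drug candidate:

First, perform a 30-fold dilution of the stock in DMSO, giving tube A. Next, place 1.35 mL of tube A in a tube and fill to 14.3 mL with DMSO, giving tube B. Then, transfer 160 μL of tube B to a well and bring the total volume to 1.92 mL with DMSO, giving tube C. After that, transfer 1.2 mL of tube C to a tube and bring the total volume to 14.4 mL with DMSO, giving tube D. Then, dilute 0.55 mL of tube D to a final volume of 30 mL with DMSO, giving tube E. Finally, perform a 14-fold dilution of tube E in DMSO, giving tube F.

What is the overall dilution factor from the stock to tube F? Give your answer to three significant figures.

Step 1: 30-fold → factor 30
Step 2: 1.35 mL brought to 14.3 mL → factor 14.3/1.35 = 10.593
Step 3: 160 μL brought to 1.92 mL → factor 1920/160 = 12
Step 4: 1.2 mL brought to 14.4 mL → factor 14.4/1.2 = 12
Step 5: 0.55 mL brought to 30 mL → factor 30/0.55 = 54.545
Step 6: 14-fold → factor 14
Overall dilution factor = 30 × 10.593 × 12 × 12 × 54.545 × 14 = 3.4944 × 10^7

3.49 × 10^7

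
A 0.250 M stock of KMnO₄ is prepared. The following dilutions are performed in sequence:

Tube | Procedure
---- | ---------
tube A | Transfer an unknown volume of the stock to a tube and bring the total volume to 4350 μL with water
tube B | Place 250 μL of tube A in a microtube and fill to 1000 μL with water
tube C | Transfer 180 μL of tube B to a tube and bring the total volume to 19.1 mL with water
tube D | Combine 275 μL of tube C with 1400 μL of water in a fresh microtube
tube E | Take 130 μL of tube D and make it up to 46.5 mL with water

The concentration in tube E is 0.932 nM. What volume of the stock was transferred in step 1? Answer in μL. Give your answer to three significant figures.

15.0 μL

Step 1: v brought to 4350 μL → factor = 4350 μL/v
Step 2: 250 μL brought to 1000 μL → factor 1000/250 = 4
Step 3: 180 μL brought to 19.1 mL → factor 19100/180 = 106.11
Step 4: 275 μL + 1400 μL = 1675 μL total → factor 1675/275 = 6.0909
Step 5: 130 μL brought to 46.5 mL → factor 46500/130 = 357.69
Product of known-step factors = 9.2472 × 10^5
Overall factor = 0.250 M / (0.932 nM) = 2.6824 × 10^8
Step-1 factor = 2.6824 × 10^8 / 9.2472 × 10^5 = 290.08
v = 4350 μL / 290.08 = 15.0 μL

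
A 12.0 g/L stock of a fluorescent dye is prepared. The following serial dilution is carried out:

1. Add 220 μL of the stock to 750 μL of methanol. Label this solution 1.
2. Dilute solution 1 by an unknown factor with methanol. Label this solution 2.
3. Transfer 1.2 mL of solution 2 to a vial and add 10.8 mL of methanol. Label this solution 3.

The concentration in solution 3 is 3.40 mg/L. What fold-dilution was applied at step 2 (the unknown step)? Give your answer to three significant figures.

Step 1: 220 μL + 750 μL = 970 μL total → factor 970/220 = 4.4091
Step 2: unknown factor x
Step 3: 1.2 mL + 10.8 mL = 12 mL total → factor 12/1.2 = 10
Product of known-step factors = 44.091
Overall factor = 12.0 g/L / (3.40 mg/L) = 3529.4
x = 3529.4 / 44.091 = 80.0

80.0-fold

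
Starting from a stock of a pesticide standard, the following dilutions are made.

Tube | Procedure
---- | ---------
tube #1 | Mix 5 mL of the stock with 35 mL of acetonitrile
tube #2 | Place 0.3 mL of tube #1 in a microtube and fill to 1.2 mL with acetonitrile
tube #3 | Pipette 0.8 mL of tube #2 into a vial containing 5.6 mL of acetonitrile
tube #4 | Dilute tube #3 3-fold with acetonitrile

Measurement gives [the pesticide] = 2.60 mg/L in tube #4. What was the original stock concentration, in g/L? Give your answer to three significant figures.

Step 1: 5 mL + 35 mL = 40 mL total → factor 40/5 = 8
Step 2: 0.3 mL brought to 1.2 mL → factor 1.2/0.3 = 4
Step 3: 0.8 mL + 5.6 mL = 6.4 mL total → factor 6.4/0.8 = 8
Step 4: 3-fold → factor 3
Overall dilution factor = 8 × 4 × 8 × 3 = 768
Stock = 2.60 mg/L × 768 = 1997 mg/L = 2.00 g/L

2.00 g/L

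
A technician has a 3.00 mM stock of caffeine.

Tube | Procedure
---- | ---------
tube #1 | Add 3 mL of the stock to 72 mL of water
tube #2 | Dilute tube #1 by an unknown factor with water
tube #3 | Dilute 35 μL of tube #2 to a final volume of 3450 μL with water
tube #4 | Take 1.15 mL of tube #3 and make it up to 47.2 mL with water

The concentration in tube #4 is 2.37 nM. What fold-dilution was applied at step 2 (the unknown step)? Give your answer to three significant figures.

12.5-fold

Step 1: 3 mL + 72 mL = 75 mL total → factor 75/3 = 25
Step 2: unknown factor x
Step 3: 35 μL brought to 3450 μL → factor 3450/35 = 98.571
Step 4: 1.15 mL brought to 47.2 mL → factor 47.2/1.15 = 41.043
Product of known-step factors = 1.0114 × 10^5
Overall factor = 3.00 mM / (2.37 nM) = 1.2658 × 10^6
x = 1.2658 × 10^6 / 1.0114 × 10^5 = 12.5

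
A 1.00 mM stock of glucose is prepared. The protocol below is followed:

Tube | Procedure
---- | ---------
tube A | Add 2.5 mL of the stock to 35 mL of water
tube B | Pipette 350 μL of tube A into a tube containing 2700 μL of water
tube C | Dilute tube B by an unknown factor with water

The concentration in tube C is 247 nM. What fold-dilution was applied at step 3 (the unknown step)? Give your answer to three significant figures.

Step 1: 2.5 mL + 35 mL = 37.5 mL total → factor 37.5/2.5 = 15
Step 2: 350 μL + 2700 μL = 3050 μL total → factor 3050/350 = 8.7143
Step 3: unknown factor x
Product of known-step factors = 130.71
Overall factor = 1.00 mM / (247 nM) = 4048.6
x = 4048.6 / 130.71 = 31.0

31.0-fold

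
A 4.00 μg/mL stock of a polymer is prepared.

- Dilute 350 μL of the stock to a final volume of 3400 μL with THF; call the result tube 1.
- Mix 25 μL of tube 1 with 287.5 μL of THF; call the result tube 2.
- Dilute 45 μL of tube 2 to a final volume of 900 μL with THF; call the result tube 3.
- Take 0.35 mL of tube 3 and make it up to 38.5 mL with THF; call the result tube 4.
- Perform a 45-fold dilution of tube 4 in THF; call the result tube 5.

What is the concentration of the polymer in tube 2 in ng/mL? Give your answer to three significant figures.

Step 1: 350 μL brought to 3400 μL → factor 3400/350 = 9.7143
Step 2: 25 μL + 287.5 μL = 312.5 μL total → factor 312.5/25 = 12.5
Dilution factor through tube 2 = 9.7143 × 12.5 = 121.43
[tube 2] = 4.00 μg/mL / 121.43 = 0.03294 μg/mL = 32.9 ng/mL

32.9 ng/mL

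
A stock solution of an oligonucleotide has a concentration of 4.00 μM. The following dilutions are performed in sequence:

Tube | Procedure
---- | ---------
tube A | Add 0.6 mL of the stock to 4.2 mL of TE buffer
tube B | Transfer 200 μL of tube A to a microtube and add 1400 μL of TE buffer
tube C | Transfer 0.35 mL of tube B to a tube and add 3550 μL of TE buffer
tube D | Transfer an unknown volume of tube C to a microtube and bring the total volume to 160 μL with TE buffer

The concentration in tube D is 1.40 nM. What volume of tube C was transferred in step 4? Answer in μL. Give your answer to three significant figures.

39.9 μL

Step 1: 0.6 mL + 4.2 mL = 4.8 mL total → factor 4.8/0.6 = 8
Step 2: 200 μL + 1400 μL = 1600 μL total → factor 1600/200 = 8
Step 3: 0.35 mL + 3550 μL = 3.9 mL total → factor 3.9/0.35 = 11.143
Step 4: v brought to 160 μL → factor = 160 μL/v
Product of known-step factors = 713.14
Overall factor = 4.00 μM / (1.40 nM) = 2857.1
Step-4 factor = 2857.1 / 713.14 = 4.0064
v = 160 μL / 4.0064 = 39.9 μL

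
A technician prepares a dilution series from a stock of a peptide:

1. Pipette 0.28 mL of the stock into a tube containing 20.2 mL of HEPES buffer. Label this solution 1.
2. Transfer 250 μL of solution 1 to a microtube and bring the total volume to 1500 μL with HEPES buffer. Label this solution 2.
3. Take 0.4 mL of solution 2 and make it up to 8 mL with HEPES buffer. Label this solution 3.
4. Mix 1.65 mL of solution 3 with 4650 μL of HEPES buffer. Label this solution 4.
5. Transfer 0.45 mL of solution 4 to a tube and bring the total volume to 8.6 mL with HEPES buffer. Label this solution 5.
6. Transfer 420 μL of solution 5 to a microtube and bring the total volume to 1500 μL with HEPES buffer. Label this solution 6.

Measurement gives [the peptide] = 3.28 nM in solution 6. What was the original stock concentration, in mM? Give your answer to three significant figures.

7.50 mM

Step 1: 0.28 mL + 20.2 mL = 20.48 mL total → factor 20.48/0.28 = 73.143
Step 2: 250 μL brought to 1500 μL → factor 1500/250 = 6
Step 3: 0.4 mL brought to 8 mL → factor 8/0.4 = 20
Step 4: 1.65 mL + 4650 μL = 6.3 mL total → factor 6.3/1.65 = 3.8182
Step 5: 0.45 mL brought to 8.6 mL → factor 8.6/0.45 = 19.111
Step 6: 420 μL brought to 1500 μL → factor 1500/420 = 3.5714
Overall dilution factor = 73.143 × 6 × 20 × 3.8182 × 19.111 × 3.5714 = 2.2874 × 10^6
Stock = 3.28 nM × 2.2874 × 10^6 = 7.503 × 10^6 nM = 7.50 mM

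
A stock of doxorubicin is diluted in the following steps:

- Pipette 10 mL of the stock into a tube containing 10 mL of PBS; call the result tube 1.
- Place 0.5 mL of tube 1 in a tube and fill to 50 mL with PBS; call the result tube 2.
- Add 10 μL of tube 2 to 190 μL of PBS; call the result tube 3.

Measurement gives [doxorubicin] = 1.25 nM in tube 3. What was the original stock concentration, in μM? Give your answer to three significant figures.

Step 1: 10 mL + 10 mL = 20 mL total → factor 20/10 = 2
Step 2: 0.5 mL brought to 50 mL → factor 50/0.5 = 100
Step 3: 10 μL + 190 μL = 200 μL total → factor 200/10 = 20
Overall dilution factor = 2 × 100 × 20 = 4000
Stock = 1.25 nM × 4000 = 5000 nM = 5.00 μM

5.00 μM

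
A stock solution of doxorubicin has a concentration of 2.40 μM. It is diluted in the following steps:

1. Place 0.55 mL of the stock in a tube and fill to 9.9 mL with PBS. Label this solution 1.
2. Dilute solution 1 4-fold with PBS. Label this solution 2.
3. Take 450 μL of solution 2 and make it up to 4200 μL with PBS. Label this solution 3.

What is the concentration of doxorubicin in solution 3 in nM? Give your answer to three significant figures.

3.57 nM

Step 1: 0.55 mL brought to 9.9 mL → factor 9.9/0.55 = 18
Step 2: 4-fold → factor 4
Step 3: 450 μL brought to 4200 μL → factor 4200/450 = 9.3333
Overall dilution factor = 18 × 4 × 9.3333 = 672
Final = 2.40 μM / 672 = 0.003571 μM = 3.57 nM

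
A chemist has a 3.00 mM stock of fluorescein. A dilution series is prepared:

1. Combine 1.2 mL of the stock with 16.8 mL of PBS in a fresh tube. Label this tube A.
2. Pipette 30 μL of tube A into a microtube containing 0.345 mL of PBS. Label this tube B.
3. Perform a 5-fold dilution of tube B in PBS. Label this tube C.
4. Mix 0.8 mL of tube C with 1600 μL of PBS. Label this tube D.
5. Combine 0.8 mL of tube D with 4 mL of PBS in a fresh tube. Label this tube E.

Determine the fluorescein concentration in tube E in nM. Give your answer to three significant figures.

178 nM

Step 1: 1.2 mL + 16.8 mL = 18 mL total → factor 18/1.2 = 15
Step 2: 30 μL + 0.345 mL = 375 μL total → factor 375/30 = 12.5
Step 3: 5-fold → factor 5
Step 4: 0.8 mL + 1600 μL = 2.4 mL total → factor 2.4/0.8 = 3
Step 5: 0.8 mL + 4 mL = 4.8 mL total → factor 4.8/0.8 = 6
Overall dilution factor = 15 × 12.5 × 5 × 3 × 6 = 16875
Final = 3.00 mM / 16875 = 0.0001778 mM = 178 nM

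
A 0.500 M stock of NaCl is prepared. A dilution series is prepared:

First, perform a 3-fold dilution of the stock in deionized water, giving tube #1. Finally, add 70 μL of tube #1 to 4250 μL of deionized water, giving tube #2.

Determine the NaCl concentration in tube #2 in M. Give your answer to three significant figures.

Step 1: 3-fold → factor 3
Step 2: 70 μL + 4250 μL = 4320 μL total → factor 4320/70 = 61.714
Overall dilution factor = 3 × 61.714 = 185.14
Final = 0.500 M / 185.14 = 0.00270 M

0.00270 M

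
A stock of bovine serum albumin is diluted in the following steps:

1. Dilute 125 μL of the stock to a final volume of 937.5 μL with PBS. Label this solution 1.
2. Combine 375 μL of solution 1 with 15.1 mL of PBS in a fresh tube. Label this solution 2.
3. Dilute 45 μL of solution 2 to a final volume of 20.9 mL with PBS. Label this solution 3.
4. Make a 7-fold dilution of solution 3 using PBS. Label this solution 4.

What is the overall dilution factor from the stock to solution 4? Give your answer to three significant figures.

Step 1: 125 μL brought to 937.5 μL → factor 937.5/125 = 7.5
Step 2: 375 μL + 15.1 mL = 15475 μL total → factor 15475/375 = 41.267
Step 3: 45 μL brought to 20.9 mL → factor 20900/45 = 464.44
Step 4: 7-fold → factor 7
Overall dilution factor = 7.5 × 41.267 × 464.44 × 7 = 1.0062 × 10^6

1.01 × 10^6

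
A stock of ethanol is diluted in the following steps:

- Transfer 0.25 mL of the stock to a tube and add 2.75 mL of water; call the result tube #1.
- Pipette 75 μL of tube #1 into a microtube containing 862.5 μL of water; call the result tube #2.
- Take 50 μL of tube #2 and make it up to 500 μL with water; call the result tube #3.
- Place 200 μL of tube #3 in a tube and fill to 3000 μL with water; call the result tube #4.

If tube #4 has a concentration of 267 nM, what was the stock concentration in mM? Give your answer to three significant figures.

Step 1: 0.25 mL + 2.75 mL = 3 mL total → factor 3/0.25 = 12
Step 2: 75 μL + 862.5 μL = 937.5 μL total → factor 937.5/75 = 12.5
Step 3: 50 μL brought to 500 μL → factor 500/50 = 10
Step 4: 200 μL brought to 3000 μL → factor 3000/200 = 15
Overall dilution factor = 12 × 12.5 × 10 × 15 = 22500
Stock = 267 nM × 22500 = 6.008 × 10^6 nM = 6.01 mM

6.01 mM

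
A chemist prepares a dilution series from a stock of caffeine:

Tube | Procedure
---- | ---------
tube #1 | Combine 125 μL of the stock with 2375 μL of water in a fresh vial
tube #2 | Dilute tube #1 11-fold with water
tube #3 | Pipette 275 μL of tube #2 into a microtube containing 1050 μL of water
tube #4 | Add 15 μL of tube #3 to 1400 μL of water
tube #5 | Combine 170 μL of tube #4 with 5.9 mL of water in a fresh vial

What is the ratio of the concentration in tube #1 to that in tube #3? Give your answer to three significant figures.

Step 1: 125 μL + 2375 μL = 2500 μL total → factor 2500/125 = 20
Step 2: 11-fold → factor 11
Step 3: 275 μL + 1050 μL = 1325 μL total → factor 1325/275 = 4.8182
Dilution factor to tube #1 = 20; to tube #3 = 1060
[tube #1]/[tube #3] = (factor to tube #3)/(factor to tube #1) = 1060/20 = 53.0

53.0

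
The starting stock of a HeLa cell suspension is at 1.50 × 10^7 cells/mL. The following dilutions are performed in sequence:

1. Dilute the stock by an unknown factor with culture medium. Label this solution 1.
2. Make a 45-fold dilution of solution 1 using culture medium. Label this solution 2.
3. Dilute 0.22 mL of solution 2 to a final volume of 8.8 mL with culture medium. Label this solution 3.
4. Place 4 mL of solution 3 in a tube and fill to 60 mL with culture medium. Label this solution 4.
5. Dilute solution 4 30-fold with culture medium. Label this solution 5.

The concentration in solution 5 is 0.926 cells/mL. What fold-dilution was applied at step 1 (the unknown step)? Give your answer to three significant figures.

Step 1: unknown factor x
Step 2: 45-fold → factor 45
Step 3: 0.22 mL brought to 8.8 mL → factor 8.8/0.22 = 40
Step 4: 4 mL brought to 60 mL → factor 60/4 = 15
Step 5: 30-fold → factor 30
Product of known-step factors = 8.1 × 10^5
Overall factor = 1.50 × 10^7 cells/mL / (0.926 cells/mL) = 1.6199 × 10^7
x = 1.6199 × 10^7 / 8.1 × 10^5 = 20.0

20.0-fold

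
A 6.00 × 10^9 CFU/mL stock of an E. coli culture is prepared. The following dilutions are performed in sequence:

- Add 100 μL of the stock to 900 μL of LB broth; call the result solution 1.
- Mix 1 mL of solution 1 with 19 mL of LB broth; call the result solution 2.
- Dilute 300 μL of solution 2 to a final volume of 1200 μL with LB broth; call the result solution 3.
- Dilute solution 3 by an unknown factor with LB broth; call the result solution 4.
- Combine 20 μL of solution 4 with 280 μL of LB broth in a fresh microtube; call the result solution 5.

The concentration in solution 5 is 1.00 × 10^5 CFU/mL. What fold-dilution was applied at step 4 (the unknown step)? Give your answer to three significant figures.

5.00-fold

Step 1: 100 μL + 900 μL = 1000 μL total → factor 1000/100 = 10
Step 2: 1 mL + 19 mL = 20 mL total → factor 20/1 = 20
Step 3: 300 μL brought to 1200 μL → factor 1200/300 = 4
Step 4: unknown factor x
Step 5: 20 μL + 280 μL = 300 μL total → factor 300/20 = 15
Product of known-step factors = 12000
Overall factor = 6.00 × 10^9 CFU/mL / (1.00 × 10^5 CFU/mL) = 60000
x = 60000 / 12000 = 5.00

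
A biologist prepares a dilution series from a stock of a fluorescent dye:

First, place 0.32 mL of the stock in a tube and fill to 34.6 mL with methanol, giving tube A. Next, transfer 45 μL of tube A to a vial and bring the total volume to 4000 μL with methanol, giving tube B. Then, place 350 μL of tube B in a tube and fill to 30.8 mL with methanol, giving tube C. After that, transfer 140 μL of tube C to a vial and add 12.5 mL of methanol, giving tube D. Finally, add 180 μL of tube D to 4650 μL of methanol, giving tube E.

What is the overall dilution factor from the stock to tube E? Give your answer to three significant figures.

Step 1: 0.32 mL brought to 34.6 mL → factor 34.6/0.32 = 108.12
Step 2: 45 μL brought to 4000 μL → factor 4000/45 = 88.889
Step 3: 350 μL brought to 30.8 mL → factor 30800/350 = 88
Step 4: 140 μL + 12.5 mL = 12640 μL total → factor 12640/140 = 90.286
Step 5: 180 μL + 4650 μL = 4830 μL total → factor 4830/180 = 26.833
Overall dilution factor = 108.12 × 88.889 × 88 × 90.286 × 26.833 = 2.049 × 10^9

2.05 × 10^9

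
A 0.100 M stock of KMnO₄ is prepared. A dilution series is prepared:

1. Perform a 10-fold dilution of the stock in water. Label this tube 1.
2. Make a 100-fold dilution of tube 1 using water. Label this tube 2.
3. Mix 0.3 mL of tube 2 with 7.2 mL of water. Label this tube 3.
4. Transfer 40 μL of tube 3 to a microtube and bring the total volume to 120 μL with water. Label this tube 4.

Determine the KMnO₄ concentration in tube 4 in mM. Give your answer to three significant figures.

0.00133 mM

Step 1: 10-fold → factor 10
Step 2: 100-fold → factor 100
Step 3: 0.3 mL + 7.2 mL = 7.5 mL total → factor 7.5/0.3 = 25
Step 4: 40 μL brought to 120 μL → factor 120/40 = 3
Overall dilution factor = 10 × 100 × 25 × 3 = 75000
Final = 0.100 M / 75000 = 1.333 × 10^-6 M = 0.00133 mM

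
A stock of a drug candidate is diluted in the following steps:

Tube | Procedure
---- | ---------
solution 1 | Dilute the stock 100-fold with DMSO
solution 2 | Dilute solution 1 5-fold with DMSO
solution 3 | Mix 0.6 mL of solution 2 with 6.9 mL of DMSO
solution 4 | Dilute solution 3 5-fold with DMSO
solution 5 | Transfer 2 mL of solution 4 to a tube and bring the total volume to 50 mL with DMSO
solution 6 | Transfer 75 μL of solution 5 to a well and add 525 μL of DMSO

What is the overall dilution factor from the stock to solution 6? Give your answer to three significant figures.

Step 1: 100-fold → factor 100
Step 2: 5-fold → factor 5
Step 3: 0.6 mL + 6.9 mL = 7.5 mL total → factor 7.5/0.6 = 12.5
Step 4: 5-fold → factor 5
Step 5: 2 mL brought to 50 mL → factor 50/2 = 25
Step 6: 75 μL + 525 μL = 600 μL total → factor 600/75 = 8
Overall dilution factor = 100 × 5 × 12.5 × 5 × 25 × 8 = 6.25 × 10^6

6.25 × 10^6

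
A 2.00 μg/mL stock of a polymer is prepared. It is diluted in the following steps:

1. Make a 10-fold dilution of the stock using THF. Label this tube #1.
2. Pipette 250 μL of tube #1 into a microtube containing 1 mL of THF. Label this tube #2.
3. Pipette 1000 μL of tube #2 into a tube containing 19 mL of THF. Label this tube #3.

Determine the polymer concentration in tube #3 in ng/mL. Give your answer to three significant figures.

Step 1: 10-fold → factor 10
Step 2: 250 μL + 1 mL = 1250 μL total → factor 1250/250 = 5
Step 3: 1000 μL + 19 mL = 20000 μL total → factor 20000/1000 = 20
Overall dilution factor = 10 × 5 × 20 = 1000
Final = 2.00 μg/mL / 1000 = 0.002000 μg/mL = 2.00 ng/mL

2.00 ng/mL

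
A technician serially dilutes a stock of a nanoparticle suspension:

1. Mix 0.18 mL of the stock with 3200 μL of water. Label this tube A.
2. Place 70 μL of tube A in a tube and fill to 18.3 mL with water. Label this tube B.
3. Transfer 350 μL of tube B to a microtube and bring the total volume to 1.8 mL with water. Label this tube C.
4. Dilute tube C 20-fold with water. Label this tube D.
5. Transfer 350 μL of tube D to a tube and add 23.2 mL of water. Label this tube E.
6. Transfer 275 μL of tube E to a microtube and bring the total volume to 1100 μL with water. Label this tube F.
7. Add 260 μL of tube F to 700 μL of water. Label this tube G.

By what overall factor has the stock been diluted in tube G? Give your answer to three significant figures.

Step 1: 0.18 mL + 3200 μL = 3.38 mL total → factor 3.38/0.18 = 18.778
Step 2: 70 μL brought to 18.3 mL → factor 18300/70 = 261.43
Step 3: 350 μL brought to 1.8 mL → factor 1800/350 = 5.1429
Step 4: 20-fold → factor 20
Step 5: 350 μL + 23.2 mL = 23550 μL total → factor 23550/350 = 67.286
Step 6: 275 μL brought to 1100 μL → factor 1100/275 = 4
Step 7: 260 μL + 700 μL = 960 μL total → factor 960/260 = 3.6923
Overall dilution factor = 18.778 × 261.43 × 5.1429 × 20 × 67.286 × 4 × 3.6923 = 5.0178 × 10^8

5.02 × 10^8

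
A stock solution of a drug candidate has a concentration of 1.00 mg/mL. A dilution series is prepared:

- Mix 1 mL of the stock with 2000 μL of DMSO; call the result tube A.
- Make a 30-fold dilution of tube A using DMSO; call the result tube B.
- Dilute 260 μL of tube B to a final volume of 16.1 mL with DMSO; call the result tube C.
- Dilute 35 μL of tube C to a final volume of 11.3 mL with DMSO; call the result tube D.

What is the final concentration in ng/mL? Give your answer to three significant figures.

Step 1: 1 mL + 2000 μL = 3 mL total → factor 3/1 = 3
Step 2: 30-fold → factor 30
Step 3: 260 μL brought to 16.1 mL → factor 16100/260 = 61.923
Step 4: 35 μL brought to 11.3 mL → factor 11300/35 = 322.86
Overall dilution factor = 3 × 30 × 61.923 × 322.86 = 1.7993 × 10^6
Final = 1.00 mg/mL / 1.7993 × 10^6 = 5.558 × 10^-7 mg/mL = 0.556 ng/mL

0.556 ng/mL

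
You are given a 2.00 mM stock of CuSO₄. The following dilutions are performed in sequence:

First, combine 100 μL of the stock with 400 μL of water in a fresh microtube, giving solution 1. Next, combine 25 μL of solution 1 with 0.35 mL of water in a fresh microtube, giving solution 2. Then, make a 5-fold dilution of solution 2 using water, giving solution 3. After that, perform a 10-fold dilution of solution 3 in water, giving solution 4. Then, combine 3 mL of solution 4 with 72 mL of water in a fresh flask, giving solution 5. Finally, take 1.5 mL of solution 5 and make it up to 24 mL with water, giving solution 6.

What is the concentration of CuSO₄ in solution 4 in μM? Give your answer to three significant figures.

0.533 μM

Step 1: 100 μL + 400 μL = 500 μL total → factor 500/100 = 5
Step 2: 25 μL + 0.35 mL = 375 μL total → factor 375/25 = 15
Step 3: 5-fold → factor 5
Step 4: 10-fold → factor 10
Dilution factor through solution 4 = 5 × 15 × 5 × 10 = 3750
[solution 4] = 2.00 mM / 3750 = 0.0005333 mM = 0.533 μM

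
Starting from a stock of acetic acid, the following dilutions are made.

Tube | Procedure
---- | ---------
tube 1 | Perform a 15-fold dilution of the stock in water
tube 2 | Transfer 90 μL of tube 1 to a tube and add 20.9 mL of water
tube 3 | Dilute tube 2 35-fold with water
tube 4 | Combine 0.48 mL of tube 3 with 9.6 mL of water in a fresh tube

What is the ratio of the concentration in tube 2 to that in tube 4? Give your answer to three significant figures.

735

Step 1: 15-fold → factor 15
Step 2: 90 μL + 20.9 mL = 20990 μL total → factor 20990/90 = 233.22
Step 3: 35-fold → factor 35
Step 4: 0.48 mL + 9.6 mL = 10.08 mL total → factor 10.08/0.48 = 21
Dilution factor to tube 2 = 3498.3; to tube 4 = 2.5713 × 10^6
[tube 2]/[tube 4] = (factor to tube 4)/(factor to tube 2) = 2.5713 × 10^6/3498.3 = 735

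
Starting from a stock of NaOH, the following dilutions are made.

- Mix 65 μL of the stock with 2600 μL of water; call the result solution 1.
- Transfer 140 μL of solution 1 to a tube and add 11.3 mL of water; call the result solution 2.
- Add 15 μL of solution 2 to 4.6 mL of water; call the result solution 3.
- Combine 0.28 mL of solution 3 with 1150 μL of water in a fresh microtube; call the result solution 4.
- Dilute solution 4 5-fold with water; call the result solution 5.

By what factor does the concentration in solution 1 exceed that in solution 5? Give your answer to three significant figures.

Step 1: 65 μL + 2600 μL = 2665 μL total → factor 2665/65 = 41
Step 2: 140 μL + 11.3 mL = 11440 μL total → factor 11440/140 = 81.714
Step 3: 15 μL + 4.6 mL = 4615 μL total → factor 4615/15 = 307.67
Step 4: 0.28 mL + 1150 μL = 1.43 mL total → factor 1.43/0.28 = 5.1071
Step 5: 5-fold → factor 5
Dilution factor to solution 1 = 41; to solution 5 = 2.6321 × 10^7
[solution 1]/[solution 5] = (factor to solution 5)/(factor to solution 1) = 2.6321 × 10^7/41 = 6.42 × 10^5

6.42 × 10^5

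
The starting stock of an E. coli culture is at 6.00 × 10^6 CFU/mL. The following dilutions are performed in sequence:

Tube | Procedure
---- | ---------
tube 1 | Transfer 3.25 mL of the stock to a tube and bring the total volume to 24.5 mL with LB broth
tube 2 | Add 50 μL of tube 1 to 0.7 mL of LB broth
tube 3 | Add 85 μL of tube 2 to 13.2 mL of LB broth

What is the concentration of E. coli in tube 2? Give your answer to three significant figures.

5.31 × 10^4 CFU/mL

Step 1: 3.25 mL brought to 24.5 mL → factor 24.5/3.25 = 7.5385
Step 2: 50 μL + 0.7 mL = 750 μL total → factor 750/50 = 15
Dilution factor through tube 2 = 7.5385 × 15 = 113.08
[tube 2] = 6.00 × 10^6 CFU/mL / 113.08 = 5.31 × 10^4 CFU/mL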